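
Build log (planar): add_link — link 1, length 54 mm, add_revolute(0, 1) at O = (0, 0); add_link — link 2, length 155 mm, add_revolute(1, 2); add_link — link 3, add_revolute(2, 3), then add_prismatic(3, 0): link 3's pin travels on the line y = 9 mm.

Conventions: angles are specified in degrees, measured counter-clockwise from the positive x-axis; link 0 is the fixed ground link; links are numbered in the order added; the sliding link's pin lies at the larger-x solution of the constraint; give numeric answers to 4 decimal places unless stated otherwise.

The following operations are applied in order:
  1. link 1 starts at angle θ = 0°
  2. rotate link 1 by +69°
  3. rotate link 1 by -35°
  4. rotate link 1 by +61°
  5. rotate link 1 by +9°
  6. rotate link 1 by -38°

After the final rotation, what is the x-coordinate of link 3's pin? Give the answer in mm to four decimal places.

geometry: r = 54 mm, L = 155 mm, e = 9 mm; θ starts at 0°
rotate link 1 by +69°: θ ← 0° +69° = 69°
rotate link 1 by -35°: θ ← 69° -35° = 34°
rotate link 1 by +61°: θ ← 34° +61° = 95°
rotate link 1 by +9°: θ ← 95° +9° = 104°
rotate link 1 by -38°: θ ← 104° -38° = 66°
crank pin P = (r cos θ, r sin θ) = (21.963779, 49.331455)
h = r sin θ − e = 49.331455 − 9 = 40.331455
x = r cos θ + √(L² − h²) = 21.963779 + 149.660862 = 171.624641

171.6246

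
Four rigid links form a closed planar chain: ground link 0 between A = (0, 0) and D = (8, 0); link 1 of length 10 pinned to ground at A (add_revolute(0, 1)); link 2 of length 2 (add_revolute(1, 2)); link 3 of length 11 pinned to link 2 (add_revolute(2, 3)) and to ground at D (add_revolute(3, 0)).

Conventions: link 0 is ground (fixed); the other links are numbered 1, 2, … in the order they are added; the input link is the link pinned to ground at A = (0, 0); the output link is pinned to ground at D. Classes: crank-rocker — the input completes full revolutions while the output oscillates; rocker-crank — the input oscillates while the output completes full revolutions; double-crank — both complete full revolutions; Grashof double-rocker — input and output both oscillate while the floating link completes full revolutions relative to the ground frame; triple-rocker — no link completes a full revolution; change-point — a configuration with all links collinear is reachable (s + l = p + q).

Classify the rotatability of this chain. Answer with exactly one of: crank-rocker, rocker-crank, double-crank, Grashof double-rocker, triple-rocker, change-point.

lengths: ground=8, input=10, coupler=2, output=11
sorted: s=2 (shortest), l=11 (longest), p+q=18
s + l = 13 vs p + q = 18
s + l < p + q (Grashof) with shortest = coupler link → Grashof double-rocker

Grashof double-rocker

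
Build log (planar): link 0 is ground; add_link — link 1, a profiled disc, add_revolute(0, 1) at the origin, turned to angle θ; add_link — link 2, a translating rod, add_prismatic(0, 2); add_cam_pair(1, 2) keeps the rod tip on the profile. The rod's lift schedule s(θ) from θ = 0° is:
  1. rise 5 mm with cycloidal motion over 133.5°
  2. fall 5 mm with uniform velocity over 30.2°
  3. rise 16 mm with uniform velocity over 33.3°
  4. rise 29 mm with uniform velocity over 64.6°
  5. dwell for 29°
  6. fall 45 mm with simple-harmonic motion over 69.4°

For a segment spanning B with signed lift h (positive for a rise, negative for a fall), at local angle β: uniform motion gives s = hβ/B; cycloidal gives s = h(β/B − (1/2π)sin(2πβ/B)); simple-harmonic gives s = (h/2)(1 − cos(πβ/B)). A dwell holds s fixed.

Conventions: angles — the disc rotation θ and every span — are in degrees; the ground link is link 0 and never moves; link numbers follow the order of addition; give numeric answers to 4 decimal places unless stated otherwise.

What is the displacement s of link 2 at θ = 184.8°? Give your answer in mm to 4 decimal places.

seg 1 [0°–133.5°] cycloidal, h=5: full span → s += 5 → s = 5.0000
seg 2 [133.5°–163.7°] uniform, h=-5: full span → s += -5 → s = 0.0000
seg 3 [163.7°–197°] uniform, h=16: θ=184.8° here. β=21.1, B=33.3. 16·21.1/33.3 = 10.1381 → s = 10.1381

10.1381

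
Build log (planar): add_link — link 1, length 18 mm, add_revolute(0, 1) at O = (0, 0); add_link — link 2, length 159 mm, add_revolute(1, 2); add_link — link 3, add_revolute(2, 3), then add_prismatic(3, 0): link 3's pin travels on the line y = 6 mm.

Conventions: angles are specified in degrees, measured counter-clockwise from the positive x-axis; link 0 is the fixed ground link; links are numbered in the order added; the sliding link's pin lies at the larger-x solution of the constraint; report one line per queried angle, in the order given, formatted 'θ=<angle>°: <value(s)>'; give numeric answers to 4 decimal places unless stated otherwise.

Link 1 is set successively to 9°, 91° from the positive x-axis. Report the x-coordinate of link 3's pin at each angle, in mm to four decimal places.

geometry: r = 18 mm, L = 159 mm, e = 6 mm
θ=9°: crank pin P = (r cos θ, r sin θ) = (17.778390, 2.815820)
θ=9°: h = r sin θ − e = 2.815820 − 6 = -3.184180
θ=9°: x = r cos θ + √(L² − h²) = 17.778390 + 158.968113 = 176.746503
θ=91°: crank pin P = (r cos θ, r sin θ) = (-0.314143, 17.997259)
θ=91°: h = r sin θ − e = 17.997259 − 6 = 11.997259
θ=91°: x = r cos θ + √(L² − h²) = -0.314143 + 158.546731 = 158.232587

θ=9°: 176.7465
θ=91°: 158.2326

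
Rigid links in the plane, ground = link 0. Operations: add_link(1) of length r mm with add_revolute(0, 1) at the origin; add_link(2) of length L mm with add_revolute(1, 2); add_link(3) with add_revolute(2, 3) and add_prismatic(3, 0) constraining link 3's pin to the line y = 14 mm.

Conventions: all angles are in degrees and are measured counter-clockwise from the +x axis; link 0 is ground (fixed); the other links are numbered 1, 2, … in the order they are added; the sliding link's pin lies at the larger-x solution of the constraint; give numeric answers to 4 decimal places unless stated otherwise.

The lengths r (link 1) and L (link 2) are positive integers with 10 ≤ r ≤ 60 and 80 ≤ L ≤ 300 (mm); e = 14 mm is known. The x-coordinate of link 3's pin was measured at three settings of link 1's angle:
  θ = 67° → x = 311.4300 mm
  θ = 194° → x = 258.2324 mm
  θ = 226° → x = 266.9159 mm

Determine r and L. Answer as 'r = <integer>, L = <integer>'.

constraint per measurement: (x − r cos θ)² + (r sin θ − e)² = L²
subtracting the θ₁ and θ₂ equations cancels the r² and L² terms:
r = (x₁² − x₂²) / (2[(x₁cos θ₁ + e sin θ₁) − (x₂cos θ₂ + e sin θ₂)]) = 39.0000 → r = 39
L² = (x₁ − r cos θ₁)² + (r sin θ₁ − e)² = 88208.9928 → L = 297.0000 → L = 297
check at θ₃=226°: x = 266.9159 (printed 266.9159) ✓

r = 39, L = 297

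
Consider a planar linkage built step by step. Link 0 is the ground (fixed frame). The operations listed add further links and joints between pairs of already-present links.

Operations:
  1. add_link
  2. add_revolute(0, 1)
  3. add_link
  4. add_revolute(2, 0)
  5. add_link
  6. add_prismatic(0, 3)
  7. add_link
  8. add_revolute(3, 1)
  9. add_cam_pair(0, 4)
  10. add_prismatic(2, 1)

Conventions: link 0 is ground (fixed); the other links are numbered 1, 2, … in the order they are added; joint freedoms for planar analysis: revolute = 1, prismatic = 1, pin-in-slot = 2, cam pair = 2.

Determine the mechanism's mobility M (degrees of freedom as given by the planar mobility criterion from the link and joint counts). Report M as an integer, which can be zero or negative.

L=1 J1=0 J2=0
add link → L=2 J1=0 J2=0
R@0,1 dof=1 J1 → L=2 J1=1 J2=0
add link → L=3 J1=1 J2=0
R@2,0 dof=1 J1 → L=3 J1=2 J2=0
add link → L=4 J1=2 J2=0
P@0,3 dof=1 J1 → L=4 J1=3 J2=0
add link → L=5 J1=3 J2=0
R@3,1 dof=1 J1 → L=5 J1=4 J2=0
C@0,4 dof=2 J2 → L=5 J1=4 J2=1
P@2,1 dof=1 J1 → L=5 J1=5 J2=1
M=3(L−1)−2J1−J2=3·4−2·5−1=1

M = 1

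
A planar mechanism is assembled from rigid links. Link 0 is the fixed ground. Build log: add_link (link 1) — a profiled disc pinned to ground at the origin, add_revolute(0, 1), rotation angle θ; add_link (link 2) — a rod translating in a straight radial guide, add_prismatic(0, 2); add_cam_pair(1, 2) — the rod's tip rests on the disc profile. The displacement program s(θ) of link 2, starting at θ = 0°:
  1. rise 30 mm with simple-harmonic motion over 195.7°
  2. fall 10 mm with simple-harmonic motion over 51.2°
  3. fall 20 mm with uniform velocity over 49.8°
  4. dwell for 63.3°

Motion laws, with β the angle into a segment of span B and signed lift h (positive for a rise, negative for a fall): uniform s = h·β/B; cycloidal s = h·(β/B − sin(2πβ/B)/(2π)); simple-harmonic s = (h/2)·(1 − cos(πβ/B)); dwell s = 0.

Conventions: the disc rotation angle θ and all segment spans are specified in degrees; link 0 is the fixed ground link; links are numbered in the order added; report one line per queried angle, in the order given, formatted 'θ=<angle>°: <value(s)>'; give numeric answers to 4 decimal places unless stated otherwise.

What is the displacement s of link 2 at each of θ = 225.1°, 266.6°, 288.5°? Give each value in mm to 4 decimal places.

seg 1 [0°–195.7°] simple-harmonic, h=30: full span → s += 30 → s = 30.0000
seg 2 [195.7°–246.9°] simple-harmonic, h=-10: θ=225.1° here. β=29.4, B=51.2. -10/2·(1 − cos(π·0.5742)) = -6.1553 → s = 23.8447
seg 2 [195.7°–246.9°] simple-harmonic, h=-10: full span → s += -10 → s = 20.0000
seg 3 [246.9°–296.7°] uniform, h=-20: θ=266.6° here. β=19.7, B=49.8. -20·19.7/49.8 = -7.9116 → s = 12.0884
seg 3 [246.9°–296.7°] uniform, h=-20: θ=288.5° here. β=41.6, B=49.8. -20·41.6/49.8 = -16.7068 → s = 3.2932

θ=225.1°: 23.8447
θ=266.6°: 12.0884
θ=288.5°: 3.2932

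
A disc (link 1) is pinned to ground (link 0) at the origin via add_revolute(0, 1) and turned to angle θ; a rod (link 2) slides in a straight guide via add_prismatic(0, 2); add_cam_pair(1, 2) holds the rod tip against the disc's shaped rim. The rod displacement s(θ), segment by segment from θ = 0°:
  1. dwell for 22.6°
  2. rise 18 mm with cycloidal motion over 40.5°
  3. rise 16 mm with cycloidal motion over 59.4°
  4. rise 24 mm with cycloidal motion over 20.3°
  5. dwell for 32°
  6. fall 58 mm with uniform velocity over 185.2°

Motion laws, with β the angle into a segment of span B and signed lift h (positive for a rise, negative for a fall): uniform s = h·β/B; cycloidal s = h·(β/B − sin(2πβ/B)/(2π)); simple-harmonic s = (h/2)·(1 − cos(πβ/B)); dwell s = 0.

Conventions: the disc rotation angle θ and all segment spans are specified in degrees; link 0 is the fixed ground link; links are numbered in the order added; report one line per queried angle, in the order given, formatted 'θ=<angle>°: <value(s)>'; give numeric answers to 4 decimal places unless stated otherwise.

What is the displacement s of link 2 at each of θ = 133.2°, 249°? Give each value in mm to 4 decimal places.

segment 1 (0° to 22.6°, dwell): s unchanged at 0.0000
segment 2 (22.6° to 63.1°, cycloidal, h = 18) is passed completely: s = 0.0000 + (18) = 18.0000
segment 3 (63.1° to 122.5°, cycloidal, h = 16) is passed completely: s = 18.0000 + (16) = 34.0000
θ = 133.2° falls in segment 4 (122.5° to 142.8°, cycloidal, h = 24): β = 133.2 − 122.5 = 10.7°, B = 20.3°; Δs = 24·(0.5271 − sin(2π·0.5271)/(2π)) = 13.2974; s = 34.0000 + 13.2974 = 47.2974
segment 4 (122.5° to 142.8°, cycloidal, h = 24) is passed completely: s = 34.0000 + (24) = 58.0000
segment 5 (142.8° to 174.8°, dwell): s unchanged at 58.0000
θ = 249° falls in segment 6 (174.8° to 360°, uniform, h = -58): β = 249 − 174.8 = 74.2°, B = 185.2°; Δs = -58·74.2/185.2 = -23.2376; s = 58.0000 − 23.2376 = 34.7624

θ=133.2°: 47.2974
θ=249°: 34.7624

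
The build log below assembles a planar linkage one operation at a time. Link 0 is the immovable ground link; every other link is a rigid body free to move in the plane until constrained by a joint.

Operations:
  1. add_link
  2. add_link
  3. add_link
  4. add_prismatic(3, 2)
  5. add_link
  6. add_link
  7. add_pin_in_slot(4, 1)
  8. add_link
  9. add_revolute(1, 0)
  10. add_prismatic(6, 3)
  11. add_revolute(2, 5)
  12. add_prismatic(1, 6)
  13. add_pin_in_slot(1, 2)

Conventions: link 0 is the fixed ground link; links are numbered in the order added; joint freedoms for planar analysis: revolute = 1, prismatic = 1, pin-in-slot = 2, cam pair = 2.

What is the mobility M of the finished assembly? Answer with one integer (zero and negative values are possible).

L=1 J1=0 J2=0
add link → L=2 J1=0 J2=0
add link → L=3 J1=0 J2=0
add link → L=4 J1=0 J2=0
P@3,2 dof=1 J1 → L=4 J1=1 J2=0
add link → L=5 J1=1 J2=0
add link → L=6 J1=1 J2=0
PS@4,1 dof=2 J2 → L=6 J1=1 J2=1
add link → L=7 J1=1 J2=1
R@1,0 dof=1 J1 → L=7 J1=2 J2=1
P@6,3 dof=1 J1 → L=7 J1=3 J2=1
R@2,5 dof=1 J1 → L=7 J1=4 J2=1
P@1,6 dof=1 J1 → L=7 J1=5 J2=1
PS@1,2 dof=2 J2 → L=7 J1=5 J2=2
M=3(L−1)−2J1−J2=3·6−2·5−2=6

M = 6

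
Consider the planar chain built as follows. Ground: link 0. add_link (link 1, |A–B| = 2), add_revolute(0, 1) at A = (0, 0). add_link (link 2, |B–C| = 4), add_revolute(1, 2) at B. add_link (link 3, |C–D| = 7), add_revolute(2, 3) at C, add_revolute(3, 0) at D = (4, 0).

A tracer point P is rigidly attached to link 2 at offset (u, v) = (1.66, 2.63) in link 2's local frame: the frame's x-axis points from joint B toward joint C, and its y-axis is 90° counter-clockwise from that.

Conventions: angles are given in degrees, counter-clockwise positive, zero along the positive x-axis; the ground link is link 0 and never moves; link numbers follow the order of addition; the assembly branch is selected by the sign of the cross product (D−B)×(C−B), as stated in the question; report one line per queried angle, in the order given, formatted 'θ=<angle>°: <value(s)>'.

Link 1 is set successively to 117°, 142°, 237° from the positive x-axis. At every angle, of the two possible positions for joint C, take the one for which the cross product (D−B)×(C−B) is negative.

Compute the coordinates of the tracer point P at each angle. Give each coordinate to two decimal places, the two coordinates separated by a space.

A=(0,0), D=(4.00,0)
θ=117°: B = A + 2.00·(cos117°, sin117°) = (-0.9080, 1.7820)
θ=117°: |BD| = 5.2215
θ=117°: circle(B,4.00) ∩ circle(D,7.00): a=-0.5493, h=3.9621
θ=117°:   candidates: C₊=(-0.0721,5.6937) cross=20.688; C₋=(-2.7765,-1.7547) cross=-20.688
θ=117°:   branch - wants cross < 0 → take C=(-2.7765,-1.7547) (cross=-20.688)
θ=117°: ex = (C−B)/|BC| = (-0.4671,-0.8842); ey = (0.8842,-0.4671)
θ=117°: P = B + 1.66·ex + 2.63·ey = (0.6420,-0.9143)
θ=142°: B = A + 2.00·(cos142°, sin142°) = (-1.5760, 1.2313)
θ=142°: |BD| = 5.7104
θ=142°: circle(B,4.00) ∩ circle(D,7.00): a=-0.0343, h=3.9999
θ=142°:   candidates: C₊=(-0.7470,5.1445) cross=22.841; C₋=(-2.4720,-2.6670) cross=-22.841
θ=142°:   branch - wants cross < 0 → take C=(-2.4720,-2.6670) (cross=-22.841)
θ=142°: ex = (C−B)/|BC| = (-0.2240,-0.9746); ey = (0.9746,-0.2240)
θ=142°: P = B + 1.66·ex + 2.63·ey = (0.6153,-0.9756)
θ=237°: B = A + 2.00·(cos237°, sin237°) = (-1.0893, -1.6773)
θ=237°: |BD| = 5.3586
θ=237°: circle(B,4.00) ∩ circle(D,7.00): a=-0.3999, h=3.9800
θ=237°:   candidates: C₊=(-2.7149,1.9774) cross=21.327; C₋=(-0.2233,-5.5825) cross=-21.327
θ=237°:   branch - wants cross < 0 → take C=(-0.2233,-5.5825) (cross=-21.327)
θ=237°: ex = (C−B)/|BC| = (0.2165,-0.9763); ey = (0.9763,0.2165)
θ=237°: P = B + 1.66·ex + 2.63·ey = (1.8377,-2.7286)

θ=117°: 0.64 -0.91
θ=142°: 0.62 -0.98
θ=237°: 1.84 -2.73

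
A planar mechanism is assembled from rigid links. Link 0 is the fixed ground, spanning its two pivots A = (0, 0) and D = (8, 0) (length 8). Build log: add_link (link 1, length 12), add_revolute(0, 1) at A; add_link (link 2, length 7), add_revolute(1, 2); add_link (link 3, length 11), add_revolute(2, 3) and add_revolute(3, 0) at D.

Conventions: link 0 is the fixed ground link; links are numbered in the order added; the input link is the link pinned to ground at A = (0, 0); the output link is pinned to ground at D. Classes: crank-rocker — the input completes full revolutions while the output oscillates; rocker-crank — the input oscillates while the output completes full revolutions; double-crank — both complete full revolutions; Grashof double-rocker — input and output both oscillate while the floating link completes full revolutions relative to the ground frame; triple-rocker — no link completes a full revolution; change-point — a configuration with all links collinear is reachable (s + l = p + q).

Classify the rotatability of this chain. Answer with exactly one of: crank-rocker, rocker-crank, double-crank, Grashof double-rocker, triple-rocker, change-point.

lengths: ground=8, input=12, coupler=7, output=11
sorted: s=7 (shortest), l=12 (longest), p+q=19
s + l = 19 vs p + q = 19
s + l = p + q → change-point (collinear configuration reachable)

change-point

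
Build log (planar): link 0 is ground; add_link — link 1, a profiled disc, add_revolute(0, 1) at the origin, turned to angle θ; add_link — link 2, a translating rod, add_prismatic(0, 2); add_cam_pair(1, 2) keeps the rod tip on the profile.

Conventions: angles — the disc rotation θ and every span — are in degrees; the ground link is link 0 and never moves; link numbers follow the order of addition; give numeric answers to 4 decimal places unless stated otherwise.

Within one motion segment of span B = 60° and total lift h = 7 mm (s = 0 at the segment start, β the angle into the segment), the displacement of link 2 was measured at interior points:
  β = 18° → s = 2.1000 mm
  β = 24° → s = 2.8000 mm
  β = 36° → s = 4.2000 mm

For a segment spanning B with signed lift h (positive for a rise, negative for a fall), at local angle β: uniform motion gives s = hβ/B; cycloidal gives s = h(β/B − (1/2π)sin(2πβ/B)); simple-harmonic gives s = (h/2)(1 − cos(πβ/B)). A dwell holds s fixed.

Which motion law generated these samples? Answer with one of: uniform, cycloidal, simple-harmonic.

candidates at β/B = r: uniform s = h·r (linear in β); cycloidal s = h·(r − sin(2πr)/(2π)); simple-harmonic s = (h/2)(1 − cos(πr))
β=18°: printed 2.1000 | uniform 2.1000, cycloidal 1.0404, simple-harmonic 1.4428
β=24°: printed 2.8000 | uniform 2.8000, cycloidal 2.1452, simple-harmonic 2.4184
β=36°: printed 4.2000 | uniform 4.2000, cycloidal 4.8548, simple-harmonic 4.5816
only one law matches every sample → uniform

uniform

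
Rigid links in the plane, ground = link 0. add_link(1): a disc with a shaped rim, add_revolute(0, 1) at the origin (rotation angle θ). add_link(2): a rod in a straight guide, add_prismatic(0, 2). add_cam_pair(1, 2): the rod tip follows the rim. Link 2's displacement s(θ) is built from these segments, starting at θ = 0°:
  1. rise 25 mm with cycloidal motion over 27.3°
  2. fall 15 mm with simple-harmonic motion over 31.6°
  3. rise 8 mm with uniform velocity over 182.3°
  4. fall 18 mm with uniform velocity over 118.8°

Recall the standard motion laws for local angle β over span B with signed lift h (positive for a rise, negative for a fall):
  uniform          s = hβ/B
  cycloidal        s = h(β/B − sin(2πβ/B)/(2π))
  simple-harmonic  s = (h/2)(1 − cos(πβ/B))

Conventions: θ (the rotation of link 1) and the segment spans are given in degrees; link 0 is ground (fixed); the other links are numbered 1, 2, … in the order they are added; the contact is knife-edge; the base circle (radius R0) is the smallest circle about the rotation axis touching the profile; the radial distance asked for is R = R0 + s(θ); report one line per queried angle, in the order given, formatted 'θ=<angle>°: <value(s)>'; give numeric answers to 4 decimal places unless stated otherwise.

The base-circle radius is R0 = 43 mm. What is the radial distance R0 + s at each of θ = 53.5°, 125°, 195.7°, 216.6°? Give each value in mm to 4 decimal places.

segment 1 (0° to 27.3°, cycloidal, h = 25) is passed completely: s = 0.0000 + (25) = 25.0000
θ = 53.5° falls in segment 2 (27.3° to 58.9°, simple-harmonic, h = -15): β = 53.5 − 27.3 = 26.2°, B = 31.6°; Δs = -15/2·(1 − cos(π·0.8291)) = -13.9449; s = 25.0000 − 13.9449 = 11.0551
segment 2 (27.3° to 58.9°, simple-harmonic, h = -15) is passed completely: s = 25.0000 + (-15) = 10.0000
θ = 125° falls in segment 3 (58.9° to 241.2°, uniform, h = 8): β = 125 − 58.9 = 66.1°, B = 182.3°; Δs = 8·66.1/182.3 = 2.9007; s = 10.0000 + 2.9007 = 12.9007
θ = 195.7° falls in segment 3 (58.9° to 241.2°, uniform, h = 8): β = 195.7 − 58.9 = 136.8°, B = 182.3°; Δs = 8·136.8/182.3 = 6.0033; s = 10.0000 + 6.0033 = 16.0033
θ = 216.6° falls in segment 3 (58.9° to 241.2°, uniform, h = 8): β = 216.6 − 58.9 = 157.7°, B = 182.3°; Δs = 8·157.7/182.3 = 6.9205; s = 10.0000 + 6.9205 = 16.9205
θ=53.5°: R = R0 + s = 43 + 11.0551 = 54.0551
θ=125°: R = R0 + s = 43 + 12.9007 = 55.9007
θ=195.7°: R = R0 + s = 43 + 16.0033 = 59.0033
θ=216.6°: R = R0 + s = 43 + 16.9205 = 59.9205

θ=53.5°: 54.0551
θ=125°: 55.9007
θ=195.7°: 59.0033
θ=216.6°: 59.9205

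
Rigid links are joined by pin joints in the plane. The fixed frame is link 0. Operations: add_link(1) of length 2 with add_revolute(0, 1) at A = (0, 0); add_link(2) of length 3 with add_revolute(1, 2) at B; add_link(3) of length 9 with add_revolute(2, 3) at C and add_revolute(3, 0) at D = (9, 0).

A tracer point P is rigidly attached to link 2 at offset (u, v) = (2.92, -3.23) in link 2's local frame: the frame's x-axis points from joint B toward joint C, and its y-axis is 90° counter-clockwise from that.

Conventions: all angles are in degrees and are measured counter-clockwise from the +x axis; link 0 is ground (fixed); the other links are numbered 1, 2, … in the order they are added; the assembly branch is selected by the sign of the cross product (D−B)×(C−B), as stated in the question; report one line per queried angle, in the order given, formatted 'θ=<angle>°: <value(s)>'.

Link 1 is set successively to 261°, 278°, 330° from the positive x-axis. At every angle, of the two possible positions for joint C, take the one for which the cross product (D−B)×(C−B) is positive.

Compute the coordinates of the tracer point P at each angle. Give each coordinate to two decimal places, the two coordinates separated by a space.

A=(0,0), D=(9.00,0)
θ=261°: B = A + 2.00·(cos261°, sin261°) = (-0.3129, -1.9754)
θ=261°: |BD| = 9.5201
θ=261°: circle(B,3.00) ∩ circle(D,9.00): a=0.9785, h=2.8359
θ=261°:   candidates: C₊=(0.0559,1.0019) cross=26.998; C₋=(1.2328,-4.5465) cross=-26.998
θ=261°:   branch + wants cross > 0 → take C=(0.0559,1.0019) (cross=26.998)
θ=261°: ex = (C−B)/|BC| = (0.1229,0.9924); ey = (-0.9924,0.1229)
θ=261°: P = B + 2.92·ex + -3.23·ey = (3.2516,0.5254)
θ=278°: B = A + 2.00·(cos278°, sin278°) = (0.2783, -1.9805)
θ=278°: |BD| = 8.9437
θ=278°: circle(B,3.00) ∩ circle(D,9.00): a=0.4467, h=2.9666
θ=278°:   candidates: C₊=(0.0570,1.0113) cross=26.532; C₋=(1.3709,-4.7745) cross=-26.532
θ=278°:   branch + wants cross > 0 → take C=(0.0570,1.0113) (cross=26.532)
θ=278°: ex = (C−B)/|BC| = (-0.0738,0.9973); ey = (-0.9973,-0.0738)
θ=278°: P = B + 2.92·ex + -3.23·ey = (3.2841,1.1698)
θ=330°: B = A + 2.00·(cos330°, sin330°) = (1.7321, -1.0000)
θ=330°: |BD| = 7.3364
θ=330°: circle(B,3.00) ∩ circle(D,9.00): a=-1.2388, h=2.7323
θ=330°:   candidates: C₊=(0.1324,1.5379) cross=20.045; C₋=(0.8772,-3.8756) cross=-20.045
θ=330°:   branch + wants cross > 0 → take C=(0.1324,1.5379) (cross=20.045)
θ=330°: ex = (C−B)/|BC| = (-0.5332,0.8460); ey = (-0.8460,-0.5332)
θ=330°: P = B + 2.92·ex + -3.23·ey = (2.9075,3.1926)

θ=261°: 3.25 0.53
θ=278°: 3.28 1.17
θ=330°: 2.91 3.19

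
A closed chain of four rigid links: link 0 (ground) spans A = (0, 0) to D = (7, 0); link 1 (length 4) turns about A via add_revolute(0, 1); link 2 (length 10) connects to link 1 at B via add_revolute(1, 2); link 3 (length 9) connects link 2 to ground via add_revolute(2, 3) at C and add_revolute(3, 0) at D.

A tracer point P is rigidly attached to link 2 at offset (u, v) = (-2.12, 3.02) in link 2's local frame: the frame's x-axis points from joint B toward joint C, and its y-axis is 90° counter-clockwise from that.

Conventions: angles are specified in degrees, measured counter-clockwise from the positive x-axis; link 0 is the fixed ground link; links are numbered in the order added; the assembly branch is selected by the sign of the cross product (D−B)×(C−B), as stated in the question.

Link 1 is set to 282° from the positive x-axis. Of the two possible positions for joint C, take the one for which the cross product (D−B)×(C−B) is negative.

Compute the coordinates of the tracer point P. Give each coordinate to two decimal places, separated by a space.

A=(0,0), D=(7.00,0)
B = A + 4.00·(cos282°, sin282°) = (0.8316, -3.9126)
|BD| = 7.3046
circle(B,10.00) ∩ circle(D,9.00): a=4.9528, h=8.6873
  candidates: C₊=(0.3608,6.0763) cross=63.457; C₋=(9.6673,-8.5957) cross=-63.457
  branch - wants cross < 0 → take C=(9.6673,-8.5957) (cross=-63.457)
ex = (C−B)/|BC| = (0.8836,-0.4683); ey = (0.4683,0.8836)
P = B + -2.12·ex + 3.02·ey = (0.3728,-0.2514)

0.37 -0.25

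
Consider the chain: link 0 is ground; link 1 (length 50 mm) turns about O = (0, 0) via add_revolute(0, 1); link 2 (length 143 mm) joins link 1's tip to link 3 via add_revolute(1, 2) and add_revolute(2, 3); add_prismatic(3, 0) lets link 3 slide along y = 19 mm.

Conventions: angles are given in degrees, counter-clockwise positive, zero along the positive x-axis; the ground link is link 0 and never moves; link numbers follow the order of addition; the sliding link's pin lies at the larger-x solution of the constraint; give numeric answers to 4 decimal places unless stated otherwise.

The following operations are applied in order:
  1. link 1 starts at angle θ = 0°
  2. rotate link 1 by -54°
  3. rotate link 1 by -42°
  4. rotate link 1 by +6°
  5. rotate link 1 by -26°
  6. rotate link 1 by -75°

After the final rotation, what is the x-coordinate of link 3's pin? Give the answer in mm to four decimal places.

geometry: r = 50 mm, L = 143 mm, e = 19 mm; θ starts at 0°
rotate link 1 by -54°: θ ← 0° -54° = -54°
rotate link 1 by -42°: θ ← -54° -42° = -96°
rotate link 1 by +6°: θ ← -96° +6° = -90°
rotate link 1 by -26°: θ ← -90° -26° = -116°
rotate link 1 by -75°: θ ← -116° -75° = -191°
crank pin P = (r cos θ, r sin θ) = (-49.081359, 9.540450)
h = r sin θ − e = 9.540450 − 19 = -9.459550
x = r cos θ + √(L² − h²) = -49.081359 + 142.686779 = 93.605420

93.6054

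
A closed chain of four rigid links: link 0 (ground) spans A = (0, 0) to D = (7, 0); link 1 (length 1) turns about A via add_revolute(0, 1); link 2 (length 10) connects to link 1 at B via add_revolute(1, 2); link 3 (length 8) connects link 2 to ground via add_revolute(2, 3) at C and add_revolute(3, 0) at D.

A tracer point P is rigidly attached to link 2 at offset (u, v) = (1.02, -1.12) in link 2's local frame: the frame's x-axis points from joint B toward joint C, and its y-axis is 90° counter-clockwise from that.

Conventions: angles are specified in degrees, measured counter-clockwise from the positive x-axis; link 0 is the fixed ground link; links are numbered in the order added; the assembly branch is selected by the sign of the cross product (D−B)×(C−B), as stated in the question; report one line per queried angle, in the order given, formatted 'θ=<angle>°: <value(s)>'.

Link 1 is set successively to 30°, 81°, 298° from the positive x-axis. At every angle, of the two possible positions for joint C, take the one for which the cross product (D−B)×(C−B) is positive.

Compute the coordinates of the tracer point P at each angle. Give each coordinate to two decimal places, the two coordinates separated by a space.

A=(0,0), D=(7.00,0)
θ=30°: B = A + 1.00·(cos30°, sin30°) = (0.8660, 0.5000)
θ=30°: |BD| = 6.1543
θ=30°: circle(B,10.00) ∩ circle(D,8.00): a=6.0019, h=7.9985
θ=30°:   candidates: C₊=(7.4980,7.9845) cross=49.226; C₋=(6.1983,-7.9597) cross=-49.226
θ=30°:   branch + wants cross > 0 → take C=(7.4980,7.9845) (cross=49.226)
θ=30°: ex = (C−B)/|BC| = (0.6632,0.7484); ey = (-0.7484,0.6632)
θ=30°: P = B + 1.02·ex + -1.12·ey = (2.3807,0.5206)
θ=81°: B = A + 1.00·(cos81°, sin81°) = (0.1564, 0.9877)
θ=81°: |BD| = 6.9145
θ=81°: circle(B,10.00) ∩ circle(D,8.00): a=6.0605, h=7.9543
θ=81°:   candidates: C₊=(7.2910,7.9947) cross=55.000; C₋=(5.0185,-7.7507) cross=-55.000
θ=81°:   branch + wants cross > 0 → take C=(7.2910,7.9947) (cross=55.000)
θ=81°: ex = (C−B)/|BC| = (0.7135,0.7007); ey = (-0.7007,0.7135)
θ=81°: P = B + 1.02·ex + -1.12·ey = (1.6689,0.9033)
θ=298°: B = A + 1.00·(cos298°, sin298°) = (0.4695, -0.8829)
θ=298°: |BD| = 6.5899
θ=298°: circle(B,10.00) ∩ circle(D,8.00): a=6.0264, h=7.9801
θ=298°:   candidates: C₊=(5.3723,7.8327) cross=52.589; C₋=(7.5108,-7.9837) cross=-52.589
θ=298°:   branch + wants cross > 0 → take C=(5.3723,7.8327) (cross=52.589)
θ=298°: ex = (C−B)/|BC| = (0.4903,0.8716); ey = (-0.8716,0.4903)
θ=298°: P = B + 1.02·ex + -1.12·ey = (1.9457,-0.5431)

θ=30°: 2.38 0.52
θ=81°: 1.67 0.90
θ=298°: 1.95 -0.54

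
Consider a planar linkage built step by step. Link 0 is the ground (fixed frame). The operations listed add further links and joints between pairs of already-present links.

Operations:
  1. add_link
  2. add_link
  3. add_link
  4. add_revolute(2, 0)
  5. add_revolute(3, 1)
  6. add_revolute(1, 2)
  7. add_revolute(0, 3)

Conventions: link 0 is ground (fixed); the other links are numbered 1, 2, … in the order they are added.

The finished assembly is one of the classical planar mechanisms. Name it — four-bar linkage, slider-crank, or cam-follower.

links: 4 (incl. ground); joints: 4 revolute, 0 prismatic, 0 higher (cam) pair, forming one closed loop
4 links in a single 4R loop → four-bar linkage

four-bar linkage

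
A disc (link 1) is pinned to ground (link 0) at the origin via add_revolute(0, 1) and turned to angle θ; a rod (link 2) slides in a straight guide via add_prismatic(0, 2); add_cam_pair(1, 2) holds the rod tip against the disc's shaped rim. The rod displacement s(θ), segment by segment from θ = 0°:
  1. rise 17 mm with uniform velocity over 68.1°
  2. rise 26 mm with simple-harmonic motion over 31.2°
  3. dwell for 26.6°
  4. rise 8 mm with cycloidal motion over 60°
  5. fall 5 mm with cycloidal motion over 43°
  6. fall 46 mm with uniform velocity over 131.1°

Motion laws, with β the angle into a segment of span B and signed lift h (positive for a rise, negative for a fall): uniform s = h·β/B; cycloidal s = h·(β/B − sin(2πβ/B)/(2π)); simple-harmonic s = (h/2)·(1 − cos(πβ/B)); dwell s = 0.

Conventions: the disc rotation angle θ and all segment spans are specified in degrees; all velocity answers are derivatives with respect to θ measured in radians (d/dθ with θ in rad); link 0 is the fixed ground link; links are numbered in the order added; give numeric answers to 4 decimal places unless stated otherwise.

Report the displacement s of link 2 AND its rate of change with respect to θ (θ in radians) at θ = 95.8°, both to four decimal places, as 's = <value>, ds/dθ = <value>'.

segment 1 (0° to 68.1°, uniform, h = 17) is passed completely: s = 0.0000 + (17) = 17.0000
θ = 95.8° falls in segment 2 (68.1° to 99.3°, simple-harmonic, h = 26): β = 95.8 − 68.1 = 27.7°, B = 31.2°; Δs = 26/2·(1 − cos(π·0.8878)) = 25.2010; s = 17.0000 + 25.2010 = 42.2010
velocity in seg [68.1°–99.3°] (simple-harmonic), θ in radians: β = 27.7° = 0.4835 rad, B = 31.2° = 0.5445 rad; ds/dθ = (πh/(2B)) sin(πβ/B) = (π·26/(2·0.5445)) sin(π·0.8878) = 25.887915 mm/rad

s = 42.2010, ds/dθ = 25.8879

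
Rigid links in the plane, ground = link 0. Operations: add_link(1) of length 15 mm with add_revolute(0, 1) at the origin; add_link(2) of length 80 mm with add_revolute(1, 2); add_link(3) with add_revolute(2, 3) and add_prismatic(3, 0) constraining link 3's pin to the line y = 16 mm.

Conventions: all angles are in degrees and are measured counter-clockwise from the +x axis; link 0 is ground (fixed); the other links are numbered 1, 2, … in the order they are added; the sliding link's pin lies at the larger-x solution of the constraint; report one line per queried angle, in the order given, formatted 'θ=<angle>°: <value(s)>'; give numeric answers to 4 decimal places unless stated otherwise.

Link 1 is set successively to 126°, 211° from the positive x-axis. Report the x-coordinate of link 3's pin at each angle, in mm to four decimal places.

geometry: r = 15 mm, L = 80 mm, e = 16 mm
θ=126°: crank pin P = (r cos θ, r sin θ) = (-8.816779, 12.135255)
θ=126°: h = r sin θ − e = 12.135255 − 16 = -3.864745
θ=126°: x = r cos θ + √(L² − h²) = -8.816779 + 79.906594 = 71.089815
θ=211°: crank pin P = (r cos θ, r sin θ) = (-12.857510, -7.725571)
θ=211°: h = r sin θ − e = -7.725571 − 16 = -23.725571
θ=211°: x = r cos θ + √(L² − h²) = -12.857510 + 76.400898 = 63.543389

θ=126°: 71.0898
θ=211°: 63.5434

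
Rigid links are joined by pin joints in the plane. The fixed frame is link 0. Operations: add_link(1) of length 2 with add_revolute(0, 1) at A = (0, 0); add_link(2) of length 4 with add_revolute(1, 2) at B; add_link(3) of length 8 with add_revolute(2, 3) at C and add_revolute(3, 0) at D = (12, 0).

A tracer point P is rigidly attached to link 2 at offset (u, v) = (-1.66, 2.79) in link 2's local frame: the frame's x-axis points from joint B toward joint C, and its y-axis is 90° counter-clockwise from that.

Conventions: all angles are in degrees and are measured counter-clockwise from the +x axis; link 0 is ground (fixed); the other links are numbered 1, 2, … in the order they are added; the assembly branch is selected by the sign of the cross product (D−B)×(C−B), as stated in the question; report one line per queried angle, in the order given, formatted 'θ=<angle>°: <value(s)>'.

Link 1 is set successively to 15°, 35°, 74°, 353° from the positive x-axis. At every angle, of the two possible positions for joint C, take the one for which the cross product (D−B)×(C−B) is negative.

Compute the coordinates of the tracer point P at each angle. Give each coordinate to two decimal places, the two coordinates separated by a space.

A=(0,0), D=(12.00,0)
θ=15°: B = A + 2.00·(cos15°, sin15°) = (1.9319, 0.5176)
θ=15°: |BD| = 10.0814
θ=15°: circle(B,4.00) ∩ circle(D,8.00): a=2.6601, h=2.9873
θ=15°:   candidates: C₊=(4.7418,3.3644) cross=30.116; C₋=(4.4351,-2.6023) cross=-30.116
θ=15°:   branch - wants cross < 0 → take C=(4.4351,-2.6023) (cross=-30.116)
θ=15°: ex = (C−B)/|BC| = (0.6258,-0.7800); ey = (0.7800,0.6258)
θ=15°: P = B + -1.66·ex + 2.79·ey = (3.0692,3.5584)
θ=35°: B = A + 2.00·(cos35°, sin35°) = (1.6383, 1.1472)
θ=35°: |BD| = 10.4250
θ=35°: circle(B,4.00) ∩ circle(D,8.00): a=2.9103, h=2.7441
θ=35°:   candidates: C₊=(4.8329,3.5543) cross=28.607; C₋=(4.2290,-1.9005) cross=-28.607
θ=35°:   branch - wants cross < 0 → take C=(4.2290,-1.9005) (cross=-28.607)
θ=35°: ex = (C−B)/|BC| = (0.6477,-0.7619); ey = (0.7619,0.6477)
θ=35°: P = B + -1.66·ex + 2.79·ey = (2.6889,4.2190)
θ=74°: B = A + 2.00·(cos74°, sin74°) = (0.5513, 1.9225)
θ=74°: |BD| = 11.6090
θ=74°: circle(B,4.00) ∩ circle(D,8.00): a=3.7372, h=1.4261
θ=74°:   candidates: C₊=(4.4730,2.7100) cross=16.555; C₋=(4.0007,-0.1028) cross=-16.555
θ=74°:   branch - wants cross < 0 → take C=(4.0007,-0.1028) (cross=-16.555)
θ=74°: ex = (C−B)/|BC| = (0.8623,-0.5063); ey = (0.5063,0.8623)
θ=74°: P = B + -1.66·ex + 2.79·ey = (0.5324,5.1690)
θ=353°: B = A + 2.00·(cos353°, sin353°) = (1.9851, -0.2437)
θ=353°: |BD| = 10.0179
θ=353°: circle(B,4.00) ∩ circle(D,8.00): a=2.6132, h=3.0284
θ=353°:   candidates: C₊=(4.5239,2.8473) cross=30.338; C₋=(4.6712,-3.2076) cross=-30.338
θ=353°:   branch - wants cross < 0 → take C=(4.6712,-3.2076) (cross=-30.338)
θ=353°: ex = (C−B)/|BC| = (0.6715,-0.7410); ey = (0.7410,0.6715)
θ=353°: P = B + -1.66·ex + 2.79·ey = (2.9377,2.8599)

θ=15°: 3.07 3.56
θ=35°: 2.69 4.22
θ=74°: 0.53 5.17
θ=353°: 2.94 2.86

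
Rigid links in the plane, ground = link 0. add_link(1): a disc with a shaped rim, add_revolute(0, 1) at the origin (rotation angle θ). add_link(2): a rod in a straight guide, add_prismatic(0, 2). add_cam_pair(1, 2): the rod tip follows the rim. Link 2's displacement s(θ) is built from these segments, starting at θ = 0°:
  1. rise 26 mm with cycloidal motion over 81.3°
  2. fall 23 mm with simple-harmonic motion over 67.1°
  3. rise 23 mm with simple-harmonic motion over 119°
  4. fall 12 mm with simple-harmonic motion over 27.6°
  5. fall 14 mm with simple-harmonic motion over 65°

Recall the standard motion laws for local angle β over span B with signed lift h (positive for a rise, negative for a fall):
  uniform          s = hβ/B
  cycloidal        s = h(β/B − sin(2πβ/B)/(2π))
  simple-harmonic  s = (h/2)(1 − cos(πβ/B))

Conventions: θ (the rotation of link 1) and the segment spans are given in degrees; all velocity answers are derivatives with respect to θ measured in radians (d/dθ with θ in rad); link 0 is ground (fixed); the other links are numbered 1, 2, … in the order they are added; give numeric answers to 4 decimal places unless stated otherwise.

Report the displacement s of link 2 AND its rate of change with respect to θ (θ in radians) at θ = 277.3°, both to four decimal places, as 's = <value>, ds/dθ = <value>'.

segment 1 (0° to 81.3°, cycloidal, h = 26) is passed completely: s = 0.0000 + (26) = 26.0000
segment 2 (81.3° to 148.4°, simple-harmonic, h = -23) is passed completely: s = 26.0000 + (-23) = 3.0000
segment 3 (148.4° to 267.4°, simple-harmonic, h = 23) is passed completely: s = 3.0000 + (23) = 26.0000
θ = 277.3° falls in segment 4 (267.4° to 295°, simple-harmonic, h = -12): β = 277.3 − 267.4 = 9.9°, B = 27.6°; Δs = -12/2·(1 − cos(π·0.3587)) = -3.4231; s = 26.0000 − 3.4231 = 22.5769
velocity in seg [267.4°–295°] (simple-harmonic), θ in radians: β = 9.9° = 0.1728 rad, B = 27.6° = 0.4817 rad; ds/dθ = (πh/(2B)) sin(πβ/B) = (π·(-12)/(2·0.4817)) sin(π·0.3587) = -35.337707 mm/rad

s = 22.5769, ds/dθ = -35.3377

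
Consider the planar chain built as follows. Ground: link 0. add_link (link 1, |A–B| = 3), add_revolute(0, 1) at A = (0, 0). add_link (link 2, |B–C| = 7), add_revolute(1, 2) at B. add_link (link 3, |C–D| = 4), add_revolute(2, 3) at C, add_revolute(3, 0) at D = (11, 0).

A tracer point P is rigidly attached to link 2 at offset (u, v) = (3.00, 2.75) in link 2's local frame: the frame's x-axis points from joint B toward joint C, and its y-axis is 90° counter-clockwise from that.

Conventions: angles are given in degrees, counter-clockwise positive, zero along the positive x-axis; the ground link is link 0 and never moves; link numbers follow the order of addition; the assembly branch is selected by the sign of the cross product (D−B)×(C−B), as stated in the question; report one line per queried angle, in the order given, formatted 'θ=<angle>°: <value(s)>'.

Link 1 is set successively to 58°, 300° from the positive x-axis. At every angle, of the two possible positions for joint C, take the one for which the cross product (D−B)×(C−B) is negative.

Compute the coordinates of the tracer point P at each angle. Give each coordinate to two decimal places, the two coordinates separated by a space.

A=(0,0), D=(11.00,0)
θ=58°: B = A + 3.00·(cos58°, sin58°) = (1.5898, 2.5441)
θ=58°: |BD| = 9.7481
θ=58°: circle(B,7.00) ∩ circle(D,4.00): a=6.5667, h=2.4246
θ=58°:   candidates: C₊=(8.5616,3.1709) cross=23.635; C₋=(7.2961,-1.5102) cross=-23.635
θ=58°:   branch - wants cross < 0 → take C=(7.2961,-1.5102) (cross=-23.635)
θ=58°: ex = (C−B)/|BC| = (0.8152,-0.5792); ey = (0.5792,0.8152)
θ=58°: P = B + 3.00·ex + 2.75·ey = (5.6281,3.0483)
θ=300°: B = A + 3.00·(cos300°, sin300°) = (1.5000, -2.5981)
θ=300°: |BD| = 9.8489
θ=300°: circle(B,7.00) ∩ circle(D,4.00): a=6.5998, h=2.3331
θ=300°:   candidates: C₊=(7.2505,1.3933) cross=22.978; C₋=(8.4814,-3.1075) cross=-22.978
θ=300°:   branch - wants cross < 0 → take C=(8.4814,-3.1075) (cross=-22.978)
θ=300°: ex = (C−B)/|BC| = (0.9973,-0.0728); ey = (0.0728,0.9973)
θ=300°: P = B + 3.00·ex + 2.75·ey = (4.6922,-0.0737)

θ=58°: 5.63 3.05
θ=300°: 4.69 -0.07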